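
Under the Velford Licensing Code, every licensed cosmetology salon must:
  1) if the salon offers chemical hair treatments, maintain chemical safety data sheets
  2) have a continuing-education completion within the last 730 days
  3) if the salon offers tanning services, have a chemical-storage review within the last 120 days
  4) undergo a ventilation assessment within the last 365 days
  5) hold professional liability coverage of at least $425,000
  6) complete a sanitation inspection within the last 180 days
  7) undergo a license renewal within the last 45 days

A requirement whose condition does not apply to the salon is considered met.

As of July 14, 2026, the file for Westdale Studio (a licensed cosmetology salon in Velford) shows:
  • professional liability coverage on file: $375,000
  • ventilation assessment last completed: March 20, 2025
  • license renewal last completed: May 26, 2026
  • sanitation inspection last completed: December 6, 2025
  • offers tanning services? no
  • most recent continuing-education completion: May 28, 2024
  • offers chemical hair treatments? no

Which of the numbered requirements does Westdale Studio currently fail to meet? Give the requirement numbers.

2, 4, 5, 6, 7

1. condition 'offers chemical hair treatments' does not hold → requirement n/a → met
2. continuing-education completion 777 days ago vs limit 730 → not met
3. condition 'offers tanning services' does not hold → requirement n/a → met
4. ventilation assessment 481 days ago vs limit 365 → not met
5. professional liability coverage $375,000 < $425,000 → not met
6. sanitation inspection 220 days ago vs limit 180 → not met
7. license renewal 49 days ago vs limit 45 → not met
Not met: 2, 4, 5, 6, 7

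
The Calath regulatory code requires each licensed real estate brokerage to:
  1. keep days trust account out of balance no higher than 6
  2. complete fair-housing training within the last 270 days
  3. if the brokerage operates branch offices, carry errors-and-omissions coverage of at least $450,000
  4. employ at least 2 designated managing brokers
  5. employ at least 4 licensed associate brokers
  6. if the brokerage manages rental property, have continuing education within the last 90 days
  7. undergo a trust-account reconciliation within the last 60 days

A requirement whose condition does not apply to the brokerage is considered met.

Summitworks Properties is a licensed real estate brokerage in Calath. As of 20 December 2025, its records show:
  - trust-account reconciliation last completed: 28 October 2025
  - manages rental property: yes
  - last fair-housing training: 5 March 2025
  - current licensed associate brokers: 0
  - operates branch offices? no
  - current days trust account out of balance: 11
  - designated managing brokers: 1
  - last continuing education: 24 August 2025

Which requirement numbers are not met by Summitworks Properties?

1, 2, 4, 5, 6

1. days trust account out of balance 11 > 6 → not met
2. fair-housing training 290 days ago vs limit 270 → not met
3. condition 'operates branch offices' does not hold → requirement n/a → met
4. designated managing brokers 1 < 2 → not met
5. licensed associate brokers 0 < 4 → not met
6. condition 'manages rental property' holds; continuing education 118 days ago vs limit 90 → not met
7. trust-account reconciliation 53 days ago vs limit 60 → met
Not met: 1, 2, 4, 5, 6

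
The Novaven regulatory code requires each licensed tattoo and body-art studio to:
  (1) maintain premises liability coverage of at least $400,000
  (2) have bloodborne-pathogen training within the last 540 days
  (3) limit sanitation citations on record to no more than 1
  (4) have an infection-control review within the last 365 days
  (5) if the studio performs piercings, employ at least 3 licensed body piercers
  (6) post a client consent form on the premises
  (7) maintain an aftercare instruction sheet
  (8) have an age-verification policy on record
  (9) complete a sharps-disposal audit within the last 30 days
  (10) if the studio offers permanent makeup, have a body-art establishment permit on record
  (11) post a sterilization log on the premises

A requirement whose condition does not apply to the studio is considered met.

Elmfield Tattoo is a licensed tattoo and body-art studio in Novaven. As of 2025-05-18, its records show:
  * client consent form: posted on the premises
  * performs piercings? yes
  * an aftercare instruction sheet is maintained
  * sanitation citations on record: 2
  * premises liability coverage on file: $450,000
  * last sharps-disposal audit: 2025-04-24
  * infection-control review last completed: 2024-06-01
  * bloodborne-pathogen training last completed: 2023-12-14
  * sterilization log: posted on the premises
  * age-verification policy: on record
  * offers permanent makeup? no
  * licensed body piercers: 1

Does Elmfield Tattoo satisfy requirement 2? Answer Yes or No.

2. bloodborne-pathogen training 521 days ago vs limit 540 → met

Yes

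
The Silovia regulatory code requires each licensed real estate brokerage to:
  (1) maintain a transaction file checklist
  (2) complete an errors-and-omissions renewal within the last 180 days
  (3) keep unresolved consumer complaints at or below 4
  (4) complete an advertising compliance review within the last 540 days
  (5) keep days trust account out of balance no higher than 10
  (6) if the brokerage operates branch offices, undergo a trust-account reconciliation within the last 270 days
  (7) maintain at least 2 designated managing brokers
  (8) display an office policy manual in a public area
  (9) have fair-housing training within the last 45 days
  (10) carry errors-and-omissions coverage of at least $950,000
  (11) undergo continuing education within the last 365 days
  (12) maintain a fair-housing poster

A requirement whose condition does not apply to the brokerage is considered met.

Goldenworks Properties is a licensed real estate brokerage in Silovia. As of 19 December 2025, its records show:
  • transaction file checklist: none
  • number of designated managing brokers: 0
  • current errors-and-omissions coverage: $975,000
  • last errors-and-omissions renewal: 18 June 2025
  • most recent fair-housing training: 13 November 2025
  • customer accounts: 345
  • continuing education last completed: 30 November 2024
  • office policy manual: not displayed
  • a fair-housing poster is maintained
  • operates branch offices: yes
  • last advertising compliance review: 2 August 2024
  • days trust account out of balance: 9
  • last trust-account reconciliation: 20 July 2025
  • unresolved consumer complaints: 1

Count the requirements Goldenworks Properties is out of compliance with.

1. transaction file checklist absent → not met
2. errors-and-omissions renewal 184 days ago vs limit 180 → not met
3. unresolved consumer complaints 1 ≤ 4 → met
4. advertising compliance review 504 days ago vs limit 540 → met
5. days trust account out of balance 9 ≤ 10 → met
6. condition 'operates branch offices' holds; trust-account reconciliation 152 days ago vs limit 270 → met
7. designated managing brokers 0 < 2 → not met
8. office policy manual absent → not met
9. fair-housing training 36 days ago vs limit 45 → met
10. errors-and-omissions coverage $975,000 ≥ $950,000 → met
11. continuing education 384 days ago vs limit 365 → not met
12. fair-housing poster present → met
Not met: 5 of 12

5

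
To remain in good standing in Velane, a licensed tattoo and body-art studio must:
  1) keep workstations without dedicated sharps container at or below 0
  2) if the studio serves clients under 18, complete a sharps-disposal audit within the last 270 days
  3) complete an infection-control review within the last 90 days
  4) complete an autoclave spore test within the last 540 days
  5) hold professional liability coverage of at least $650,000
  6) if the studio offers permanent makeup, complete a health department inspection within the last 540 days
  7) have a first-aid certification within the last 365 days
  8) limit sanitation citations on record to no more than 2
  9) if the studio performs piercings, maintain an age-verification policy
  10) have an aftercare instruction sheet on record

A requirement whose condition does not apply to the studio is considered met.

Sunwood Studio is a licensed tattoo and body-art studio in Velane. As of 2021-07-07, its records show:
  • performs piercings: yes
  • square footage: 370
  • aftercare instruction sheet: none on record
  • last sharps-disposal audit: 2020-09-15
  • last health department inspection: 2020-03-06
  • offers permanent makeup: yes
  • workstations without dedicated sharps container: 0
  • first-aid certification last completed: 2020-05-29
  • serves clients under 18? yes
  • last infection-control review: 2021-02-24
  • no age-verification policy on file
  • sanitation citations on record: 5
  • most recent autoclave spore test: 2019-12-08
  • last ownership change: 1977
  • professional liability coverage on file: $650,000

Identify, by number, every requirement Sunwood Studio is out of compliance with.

2, 3, 4, 7, 8, 9, 10

1. workstations without dedicated sharps container 0 ≤ 0 → met
2. condition 'serves clients under 18' holds; sharps-disposal audit 295 days ago vs limit 270 → not met
3. infection-control review 133 days ago vs limit 90 → not met
4. autoclave spore test 577 days ago vs limit 540 → not met
5. professional liability coverage $650,000 ≥ $650,000 → met
6. condition 'offers permanent makeup' holds; health department inspection 488 days ago vs limit 540 → met
7. first-aid certification 404 days ago vs limit 365 → not met
8. sanitation citations on record 5 > 2 → not met
9. condition 'performs piercings' holds; age-verification policy absent → not met
10. aftercare instruction sheet absent → not met
Not met: 2, 3, 4, 7, 8, 9, 10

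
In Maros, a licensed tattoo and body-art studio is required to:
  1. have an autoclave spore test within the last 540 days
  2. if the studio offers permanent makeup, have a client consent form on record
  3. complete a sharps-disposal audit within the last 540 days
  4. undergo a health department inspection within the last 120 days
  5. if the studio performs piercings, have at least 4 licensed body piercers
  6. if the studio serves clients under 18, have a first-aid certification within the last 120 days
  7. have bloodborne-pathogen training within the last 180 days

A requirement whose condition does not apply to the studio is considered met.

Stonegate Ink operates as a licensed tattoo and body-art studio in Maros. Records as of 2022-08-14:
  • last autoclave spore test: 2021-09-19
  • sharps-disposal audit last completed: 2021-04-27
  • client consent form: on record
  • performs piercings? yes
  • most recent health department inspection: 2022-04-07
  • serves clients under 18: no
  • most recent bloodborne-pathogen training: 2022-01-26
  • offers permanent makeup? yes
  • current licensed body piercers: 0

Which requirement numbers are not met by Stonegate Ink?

4, 5, 7

1. autoclave spore test 329 days ago vs limit 540 → met
2. condition 'offers permanent makeup' holds; client consent form present → met
3. sharps-disposal audit 474 days ago vs limit 540 → met
4. health department inspection 129 days ago vs limit 120 → not met
5. condition 'performs piercings' holds; licensed body piercers 0 < 4 → not met
6. condition 'serves clients under 18' does not hold → requirement n/a → met
7. bloodborne-pathogen training 200 days ago vs limit 180 → not met
Not met: 4, 5, 7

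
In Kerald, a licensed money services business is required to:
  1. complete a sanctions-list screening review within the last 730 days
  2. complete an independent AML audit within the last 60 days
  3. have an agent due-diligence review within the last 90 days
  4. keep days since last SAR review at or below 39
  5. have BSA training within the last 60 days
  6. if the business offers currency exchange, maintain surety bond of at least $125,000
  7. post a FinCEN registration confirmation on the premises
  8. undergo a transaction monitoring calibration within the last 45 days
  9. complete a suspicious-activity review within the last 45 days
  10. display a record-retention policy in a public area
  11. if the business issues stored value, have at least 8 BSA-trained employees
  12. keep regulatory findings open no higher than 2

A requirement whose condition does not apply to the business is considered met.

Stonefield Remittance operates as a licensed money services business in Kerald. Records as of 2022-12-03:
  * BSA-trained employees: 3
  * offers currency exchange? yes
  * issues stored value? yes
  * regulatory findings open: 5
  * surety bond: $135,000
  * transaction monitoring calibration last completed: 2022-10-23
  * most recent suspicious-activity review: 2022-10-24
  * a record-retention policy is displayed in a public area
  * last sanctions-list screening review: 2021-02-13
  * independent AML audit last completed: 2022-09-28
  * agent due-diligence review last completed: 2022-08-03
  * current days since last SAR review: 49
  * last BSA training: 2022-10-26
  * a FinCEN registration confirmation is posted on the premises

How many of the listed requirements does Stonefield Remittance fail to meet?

5

1. sanctions-list screening review 658 days ago vs limit 730 → met
2. independent AML audit 66 days ago vs limit 60 → not met
3. agent due-diligence review 122 days ago vs limit 90 → not met
4. days since last SAR review 49 > 39 → not met
5. BSA training 38 days ago vs limit 60 → met
6. condition 'offers currency exchange' holds; surety bond $135,000 ≥ $125,000 → met
7. FinCEN registration confirmation present → met
8. transaction monitoring calibration 41 days ago vs limit 45 → met
9. suspicious-activity review 40 days ago vs limit 45 → met
10. record-retention policy present → met
11. condition 'issues stored value' holds; BSA-trained employees 3 < 8 → not met
12. regulatory findings open 5 > 2 → not met
Not met: 5 of 12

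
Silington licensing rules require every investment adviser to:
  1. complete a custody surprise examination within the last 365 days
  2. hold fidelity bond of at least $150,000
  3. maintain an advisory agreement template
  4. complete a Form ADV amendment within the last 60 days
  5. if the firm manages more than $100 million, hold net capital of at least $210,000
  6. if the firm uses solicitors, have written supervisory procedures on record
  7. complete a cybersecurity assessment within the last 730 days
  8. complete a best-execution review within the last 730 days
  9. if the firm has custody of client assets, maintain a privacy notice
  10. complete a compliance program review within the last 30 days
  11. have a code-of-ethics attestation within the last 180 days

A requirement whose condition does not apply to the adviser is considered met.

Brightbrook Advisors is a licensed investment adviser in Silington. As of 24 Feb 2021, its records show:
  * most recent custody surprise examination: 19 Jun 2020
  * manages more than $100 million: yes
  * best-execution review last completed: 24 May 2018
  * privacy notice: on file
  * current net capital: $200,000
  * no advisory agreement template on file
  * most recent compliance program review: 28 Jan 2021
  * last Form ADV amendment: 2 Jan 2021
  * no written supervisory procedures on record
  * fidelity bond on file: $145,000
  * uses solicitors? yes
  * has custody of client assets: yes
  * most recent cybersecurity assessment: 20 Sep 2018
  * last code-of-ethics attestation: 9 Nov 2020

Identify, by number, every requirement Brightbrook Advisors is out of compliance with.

2, 3, 5, 6, 7, 8

1. custody surprise examination 250 days ago vs limit 365 → met
2. fidelity bond $145,000 < $150,000 → not met
3. advisory agreement template absent → not met
4. Form ADV amendment 53 days ago vs limit 60 → met
5. condition 'manages more than $100 million' holds; net capital $200,000 < $210,000 → not met
6. condition 'uses solicitors' holds; written supervisory procedures absent → not met
7. cybersecurity assessment 888 days ago vs limit 730 → not met
8. best-execution review 1007 days ago vs limit 730 → not met
9. condition 'has custody of client assets' holds; privacy notice present → met
10. compliance program review 27 days ago vs limit 30 → met
11. code-of-ethics attestation 107 days ago vs limit 180 → met
Not met: 2, 3, 5, 6, 7, 8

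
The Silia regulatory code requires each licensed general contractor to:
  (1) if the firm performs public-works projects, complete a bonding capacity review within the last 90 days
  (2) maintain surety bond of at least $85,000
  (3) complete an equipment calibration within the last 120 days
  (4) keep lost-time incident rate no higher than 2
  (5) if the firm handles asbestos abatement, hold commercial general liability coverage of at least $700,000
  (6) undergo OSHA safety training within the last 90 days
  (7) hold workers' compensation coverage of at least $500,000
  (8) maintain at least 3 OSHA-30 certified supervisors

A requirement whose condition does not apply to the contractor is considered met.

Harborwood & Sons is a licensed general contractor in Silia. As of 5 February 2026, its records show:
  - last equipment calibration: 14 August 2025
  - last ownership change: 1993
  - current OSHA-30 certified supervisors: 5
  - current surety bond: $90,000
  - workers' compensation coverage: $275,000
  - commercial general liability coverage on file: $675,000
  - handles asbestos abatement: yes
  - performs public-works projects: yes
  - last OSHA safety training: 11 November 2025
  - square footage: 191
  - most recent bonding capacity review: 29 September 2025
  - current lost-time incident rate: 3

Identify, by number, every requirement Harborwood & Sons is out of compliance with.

1. condition 'performs public-works projects' holds; bonding capacity review 129 days ago vs limit 90 → not met
2. surety bond $90,000 ≥ $85,000 → met
3. equipment calibration 175 days ago vs limit 120 → not met
4. lost-time incident rate 3 > 2 → not met
5. condition 'handles asbestos abatement' holds; commercial general liability coverage $675,000 < $700,000 → not met
6. OSHA safety training 86 days ago vs limit 90 → met
7. workers' compensation coverage $275,000 < $500,000 → not met
8. OSHA-30 certified supervisors 5 ≥ 3 → met
Not met: 1, 3, 4, 5, 7

1, 3, 4, 5, 7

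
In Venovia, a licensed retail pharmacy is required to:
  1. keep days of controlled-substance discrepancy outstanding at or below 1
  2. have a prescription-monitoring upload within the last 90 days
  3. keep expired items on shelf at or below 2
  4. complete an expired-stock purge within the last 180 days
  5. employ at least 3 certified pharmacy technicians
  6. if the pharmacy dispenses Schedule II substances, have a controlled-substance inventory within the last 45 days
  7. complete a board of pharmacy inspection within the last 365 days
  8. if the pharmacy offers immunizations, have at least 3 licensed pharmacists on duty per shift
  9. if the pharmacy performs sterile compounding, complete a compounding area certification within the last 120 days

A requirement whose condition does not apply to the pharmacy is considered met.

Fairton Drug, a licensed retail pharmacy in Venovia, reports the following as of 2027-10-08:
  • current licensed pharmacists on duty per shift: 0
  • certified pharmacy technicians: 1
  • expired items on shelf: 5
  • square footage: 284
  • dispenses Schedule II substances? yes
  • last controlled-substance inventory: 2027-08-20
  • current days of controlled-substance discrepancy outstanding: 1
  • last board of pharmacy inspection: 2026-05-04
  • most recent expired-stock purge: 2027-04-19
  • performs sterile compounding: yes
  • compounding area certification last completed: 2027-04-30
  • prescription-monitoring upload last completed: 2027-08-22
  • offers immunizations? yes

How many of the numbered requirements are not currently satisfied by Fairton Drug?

1. days of controlled-substance discrepancy outstanding 1 ≤ 1 → met
2. prescription-monitoring upload 47 days ago vs limit 90 → met
3. expired items on shelf 5 > 2 → not met
4. expired-stock purge 172 days ago vs limit 180 → met
5. certified pharmacy technicians 1 < 3 → not met
6. condition 'dispenses Schedule II substances' holds; controlled-substance inventory 49 days ago vs limit 45 → not met
7. board of pharmacy inspection 522 days ago vs limit 365 → not met
8. condition 'offers immunizations' holds; licensed pharmacists on duty per shift 0 < 3 → not met
9. condition 'performs sterile compounding' holds; compounding area certification 161 days ago vs limit 120 → not met
Not met: 6 of 9

6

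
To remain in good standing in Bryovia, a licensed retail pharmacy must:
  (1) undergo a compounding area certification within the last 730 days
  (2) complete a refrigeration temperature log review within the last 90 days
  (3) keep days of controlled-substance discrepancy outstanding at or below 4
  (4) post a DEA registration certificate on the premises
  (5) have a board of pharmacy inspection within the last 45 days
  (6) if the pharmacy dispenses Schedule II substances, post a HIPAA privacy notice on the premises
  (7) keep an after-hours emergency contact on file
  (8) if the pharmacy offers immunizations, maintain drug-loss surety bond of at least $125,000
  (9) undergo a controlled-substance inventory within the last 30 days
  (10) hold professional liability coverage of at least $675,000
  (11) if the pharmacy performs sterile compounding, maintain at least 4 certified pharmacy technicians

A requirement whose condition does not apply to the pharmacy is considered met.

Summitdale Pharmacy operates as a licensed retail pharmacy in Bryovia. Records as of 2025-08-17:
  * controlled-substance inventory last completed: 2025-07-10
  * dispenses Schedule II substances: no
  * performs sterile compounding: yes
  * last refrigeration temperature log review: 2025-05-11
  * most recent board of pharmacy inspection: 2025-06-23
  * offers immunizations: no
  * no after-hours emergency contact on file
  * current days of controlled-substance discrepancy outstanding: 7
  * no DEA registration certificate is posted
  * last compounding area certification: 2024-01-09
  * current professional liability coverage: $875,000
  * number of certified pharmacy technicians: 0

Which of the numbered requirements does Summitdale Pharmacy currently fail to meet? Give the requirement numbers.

2, 3, 4, 5, 7, 9, 11

1. compounding area certification 586 days ago vs limit 730 → met
2. refrigeration temperature log review 98 days ago vs limit 90 → not met
3. days of controlled-substance discrepancy outstanding 7 > 4 → not met
4. DEA registration certificate absent → not met
5. board of pharmacy inspection 55 days ago vs limit 45 → not met
6. condition 'dispenses Schedule II substances' does not hold → requirement n/a → met
7. after-hours emergency contact absent → not met
8. condition 'offers immunizations' does not hold → requirement n/a → met
9. controlled-substance inventory 38 days ago vs limit 30 → not met
10. professional liability coverage $875,000 ≥ $675,000 → met
11. condition 'performs sterile compounding' holds; certified pharmacy technicians 0 < 4 → not met
Not met: 2, 3, 4, 5, 7, 9, 11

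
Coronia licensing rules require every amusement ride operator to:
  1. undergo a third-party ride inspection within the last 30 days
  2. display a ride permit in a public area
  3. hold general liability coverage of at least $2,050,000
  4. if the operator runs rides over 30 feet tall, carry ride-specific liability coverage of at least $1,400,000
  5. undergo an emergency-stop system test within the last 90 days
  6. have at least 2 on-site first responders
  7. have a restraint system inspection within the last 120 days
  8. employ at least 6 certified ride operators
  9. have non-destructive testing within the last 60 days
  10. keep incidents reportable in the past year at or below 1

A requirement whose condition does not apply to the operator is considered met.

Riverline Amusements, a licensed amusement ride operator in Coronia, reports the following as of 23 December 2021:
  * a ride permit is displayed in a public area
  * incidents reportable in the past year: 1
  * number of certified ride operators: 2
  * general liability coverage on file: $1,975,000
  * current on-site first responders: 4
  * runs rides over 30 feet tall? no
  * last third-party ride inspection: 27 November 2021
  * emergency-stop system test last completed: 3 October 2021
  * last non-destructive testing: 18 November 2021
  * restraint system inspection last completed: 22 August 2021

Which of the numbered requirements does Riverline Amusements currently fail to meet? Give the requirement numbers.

3, 7, 8

1. third-party ride inspection 26 days ago vs limit 30 → met
2. ride permit present → met
3. general liability coverage $1,975,000 < $2,050,000 → not met
4. condition 'runs rides over 30 feet tall' does not hold → requirement n/a → met
5. emergency-stop system test 81 days ago vs limit 90 → met
6. on-site first responders 4 ≥ 2 → met
7. restraint system inspection 123 days ago vs limit 120 → not met
8. certified ride operators 2 < 6 → not met
9. non-destructive testing 35 days ago vs limit 60 → met
10. incidents reportable in the past year 1 ≤ 1 → met
Not met: 3, 7, 8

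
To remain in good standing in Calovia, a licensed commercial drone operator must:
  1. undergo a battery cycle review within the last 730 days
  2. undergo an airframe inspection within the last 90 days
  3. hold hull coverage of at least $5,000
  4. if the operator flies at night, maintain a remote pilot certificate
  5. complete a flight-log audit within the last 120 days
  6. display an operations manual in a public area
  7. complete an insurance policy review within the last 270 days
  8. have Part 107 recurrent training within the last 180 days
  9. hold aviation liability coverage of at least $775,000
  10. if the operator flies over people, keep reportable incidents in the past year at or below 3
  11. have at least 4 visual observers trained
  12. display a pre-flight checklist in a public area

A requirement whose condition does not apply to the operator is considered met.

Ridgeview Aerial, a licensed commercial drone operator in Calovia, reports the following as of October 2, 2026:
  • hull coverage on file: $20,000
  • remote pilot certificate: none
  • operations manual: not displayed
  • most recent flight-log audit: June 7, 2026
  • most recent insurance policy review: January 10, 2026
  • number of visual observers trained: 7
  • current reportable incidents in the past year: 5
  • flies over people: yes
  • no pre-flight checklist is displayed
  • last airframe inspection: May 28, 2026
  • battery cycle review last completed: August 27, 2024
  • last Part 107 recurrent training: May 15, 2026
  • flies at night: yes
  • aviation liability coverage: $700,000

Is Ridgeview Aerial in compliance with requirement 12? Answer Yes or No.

No

12. pre-flight checklist absent → not met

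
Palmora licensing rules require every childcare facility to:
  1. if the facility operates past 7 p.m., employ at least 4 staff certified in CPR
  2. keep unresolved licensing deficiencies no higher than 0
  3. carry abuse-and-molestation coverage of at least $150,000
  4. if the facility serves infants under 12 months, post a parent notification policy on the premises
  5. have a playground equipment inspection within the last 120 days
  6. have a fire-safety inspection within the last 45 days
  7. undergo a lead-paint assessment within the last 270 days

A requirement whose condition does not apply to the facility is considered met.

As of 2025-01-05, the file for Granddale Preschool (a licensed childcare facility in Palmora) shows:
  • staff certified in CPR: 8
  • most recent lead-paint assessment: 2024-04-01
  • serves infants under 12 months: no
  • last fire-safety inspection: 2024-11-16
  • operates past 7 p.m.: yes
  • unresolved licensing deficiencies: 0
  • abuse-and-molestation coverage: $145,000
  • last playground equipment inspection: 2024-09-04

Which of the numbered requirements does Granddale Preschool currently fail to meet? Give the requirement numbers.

1. condition 'operates past 7 p.m.' holds; staff certified in CPR 8 ≥ 4 → met
2. unresolved licensing deficiencies 0 ≤ 0 → met
3. abuse-and-molestation coverage $145,000 < $150,000 → not met
4. condition 'serves infants under 12 months' does not hold → requirement n/a → met
5. playground equipment inspection 123 days ago vs limit 120 → not met
6. fire-safety inspection 50 days ago vs limit 45 → not met
7. lead-paint assessment 279 days ago vs limit 270 → not met
Not met: 3, 5, 6, 7

3, 5, 6, 7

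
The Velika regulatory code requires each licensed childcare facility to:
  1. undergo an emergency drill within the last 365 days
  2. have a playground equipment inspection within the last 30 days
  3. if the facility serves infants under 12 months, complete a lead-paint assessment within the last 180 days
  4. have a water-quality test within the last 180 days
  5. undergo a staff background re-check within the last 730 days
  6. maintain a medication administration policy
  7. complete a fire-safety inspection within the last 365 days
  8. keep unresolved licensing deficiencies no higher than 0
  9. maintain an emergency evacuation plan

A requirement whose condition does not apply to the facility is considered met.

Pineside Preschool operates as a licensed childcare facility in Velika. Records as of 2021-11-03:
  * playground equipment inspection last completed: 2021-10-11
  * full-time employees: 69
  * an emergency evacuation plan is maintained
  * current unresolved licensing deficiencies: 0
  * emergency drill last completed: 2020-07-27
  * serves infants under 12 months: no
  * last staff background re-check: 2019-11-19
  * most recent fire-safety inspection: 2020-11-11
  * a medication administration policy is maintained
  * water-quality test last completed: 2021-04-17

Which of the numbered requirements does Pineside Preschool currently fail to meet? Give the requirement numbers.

1. emergency drill 464 days ago vs limit 365 → not met
2. playground equipment inspection 23 days ago vs limit 30 → met
3. condition 'serves infants under 12 months' does not hold → requirement n/a → met
4. water-quality test 200 days ago vs limit 180 → not met
5. staff background re-check 715 days ago vs limit 730 → met
6. medication administration policy present → met
7. fire-safety inspection 357 days ago vs limit 365 → met
8. unresolved licensing deficiencies 0 ≤ 0 → met
9. emergency evacuation plan present → met
Not met: 1, 4

1, 4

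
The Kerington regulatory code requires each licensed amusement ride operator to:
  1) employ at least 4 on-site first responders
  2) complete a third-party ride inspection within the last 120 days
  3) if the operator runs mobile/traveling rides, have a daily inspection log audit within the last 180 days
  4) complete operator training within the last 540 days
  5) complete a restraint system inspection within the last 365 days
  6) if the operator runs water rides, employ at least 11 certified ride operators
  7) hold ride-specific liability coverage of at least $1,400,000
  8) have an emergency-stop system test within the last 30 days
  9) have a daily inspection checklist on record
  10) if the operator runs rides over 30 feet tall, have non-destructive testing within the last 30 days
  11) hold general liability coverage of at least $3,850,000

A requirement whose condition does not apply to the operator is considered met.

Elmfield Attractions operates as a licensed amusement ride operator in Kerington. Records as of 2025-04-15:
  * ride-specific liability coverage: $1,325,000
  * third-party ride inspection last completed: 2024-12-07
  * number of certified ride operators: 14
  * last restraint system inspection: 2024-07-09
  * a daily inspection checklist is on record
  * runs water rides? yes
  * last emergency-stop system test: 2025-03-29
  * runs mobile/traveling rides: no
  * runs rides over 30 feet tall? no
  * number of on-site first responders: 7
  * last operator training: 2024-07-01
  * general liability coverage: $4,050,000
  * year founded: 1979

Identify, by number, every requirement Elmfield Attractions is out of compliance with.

2, 7

1. on-site first responders 7 ≥ 4 → met
2. third-party ride inspection 129 days ago vs limit 120 → not met
3. condition 'runs mobile/traveling rides' does not hold → requirement n/a → met
4. operator training 288 days ago vs limit 540 → met
5. restraint system inspection 280 days ago vs limit 365 → met
6. condition 'runs water rides' holds; certified ride operators 14 ≥ 11 → met
7. ride-specific liability coverage $1,325,000 < $1,400,000 → not met
8. emergency-stop system test 17 days ago vs limit 30 → met
9. daily inspection checklist present → met
10. condition 'runs rides over 30 feet tall' does not hold → requirement n/a → met
11. general liability coverage $4,050,000 ≥ $3,850,000 → met
Not met: 2, 7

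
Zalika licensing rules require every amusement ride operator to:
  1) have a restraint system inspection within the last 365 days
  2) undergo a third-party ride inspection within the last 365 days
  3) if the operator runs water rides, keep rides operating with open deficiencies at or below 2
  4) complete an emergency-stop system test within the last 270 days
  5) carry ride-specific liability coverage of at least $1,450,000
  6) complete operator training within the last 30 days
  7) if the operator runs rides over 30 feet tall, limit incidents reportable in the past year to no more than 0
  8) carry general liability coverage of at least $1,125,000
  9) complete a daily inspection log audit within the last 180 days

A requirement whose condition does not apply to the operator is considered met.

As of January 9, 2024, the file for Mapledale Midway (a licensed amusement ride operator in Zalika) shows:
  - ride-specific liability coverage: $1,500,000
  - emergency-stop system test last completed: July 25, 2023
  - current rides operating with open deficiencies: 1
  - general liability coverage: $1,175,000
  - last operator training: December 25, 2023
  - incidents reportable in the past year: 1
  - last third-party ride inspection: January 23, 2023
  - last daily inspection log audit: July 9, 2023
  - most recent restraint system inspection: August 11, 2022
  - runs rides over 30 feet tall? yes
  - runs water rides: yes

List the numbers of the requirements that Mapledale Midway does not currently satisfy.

1, 7, 9

1. restraint system inspection 516 days ago vs limit 365 → not met
2. third-party ride inspection 351 days ago vs limit 365 → met
3. condition 'runs water rides' holds; rides operating with open deficiencies 1 ≤ 2 → met
4. emergency-stop system test 168 days ago vs limit 270 → met
5. ride-specific liability coverage $1,500,000 ≥ $1,450,000 → met
6. operator training 15 days ago vs limit 30 → met
7. condition 'runs rides over 30 feet tall' holds; incidents reportable in the past year 1 > 0 → not met
8. general liability coverage $1,175,000 ≥ $1,125,000 → met
9. daily inspection log audit 184 days ago vs limit 180 → not met
Not met: 1, 7, 9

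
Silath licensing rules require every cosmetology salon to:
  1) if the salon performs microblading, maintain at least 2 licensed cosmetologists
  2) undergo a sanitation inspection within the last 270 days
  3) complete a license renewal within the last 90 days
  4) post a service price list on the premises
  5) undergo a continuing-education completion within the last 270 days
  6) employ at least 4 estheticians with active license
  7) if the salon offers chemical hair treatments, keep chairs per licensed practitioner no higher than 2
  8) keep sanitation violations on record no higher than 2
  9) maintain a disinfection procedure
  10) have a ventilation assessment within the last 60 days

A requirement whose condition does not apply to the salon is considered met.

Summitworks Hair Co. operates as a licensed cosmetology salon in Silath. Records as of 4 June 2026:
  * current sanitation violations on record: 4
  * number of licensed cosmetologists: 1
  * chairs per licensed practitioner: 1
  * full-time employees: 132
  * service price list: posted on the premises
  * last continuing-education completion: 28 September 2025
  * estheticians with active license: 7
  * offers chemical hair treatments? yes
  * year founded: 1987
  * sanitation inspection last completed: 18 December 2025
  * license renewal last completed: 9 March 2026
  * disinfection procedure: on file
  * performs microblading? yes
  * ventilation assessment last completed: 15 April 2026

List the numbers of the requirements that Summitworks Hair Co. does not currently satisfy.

1, 8

1. condition 'performs microblading' holds; licensed cosmetologists 1 < 2 → not met
2. sanitation inspection 168 days ago vs limit 270 → met
3. license renewal 87 days ago vs limit 90 → met
4. service price list present → met
5. continuing-education completion 249 days ago vs limit 270 → met
6. estheticians with active license 7 ≥ 4 → met
7. condition 'offers chemical hair treatments' holds; chairs per licensed practitioner 1 ≤ 2 → met
8. sanitation violations on record 4 > 2 → not met
9. disinfection procedure present → met
10. ventilation assessment 50 days ago vs limit 60 → met
Not met: 1, 8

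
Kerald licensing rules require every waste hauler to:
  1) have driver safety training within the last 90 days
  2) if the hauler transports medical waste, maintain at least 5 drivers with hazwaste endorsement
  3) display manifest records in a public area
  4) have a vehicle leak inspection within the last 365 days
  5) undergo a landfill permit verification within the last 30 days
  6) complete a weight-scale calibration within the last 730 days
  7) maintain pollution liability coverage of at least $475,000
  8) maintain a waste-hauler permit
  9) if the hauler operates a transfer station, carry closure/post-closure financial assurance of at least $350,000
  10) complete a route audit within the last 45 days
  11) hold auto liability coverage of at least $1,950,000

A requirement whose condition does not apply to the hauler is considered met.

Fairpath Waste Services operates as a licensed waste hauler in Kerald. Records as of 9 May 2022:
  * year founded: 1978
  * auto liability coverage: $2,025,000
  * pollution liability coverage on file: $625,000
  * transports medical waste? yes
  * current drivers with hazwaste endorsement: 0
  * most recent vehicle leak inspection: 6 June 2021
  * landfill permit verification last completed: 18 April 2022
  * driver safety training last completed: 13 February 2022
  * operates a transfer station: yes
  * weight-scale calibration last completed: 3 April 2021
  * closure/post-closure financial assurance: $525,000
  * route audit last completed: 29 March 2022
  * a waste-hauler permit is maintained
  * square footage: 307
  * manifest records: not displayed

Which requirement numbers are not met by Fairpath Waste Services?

2, 3

1. driver safety training 85 days ago vs limit 90 → met
2. condition 'transports medical waste' holds; drivers with hazwaste endorsement 0 < 5 → not met
3. manifest records absent → not met
4. vehicle leak inspection 337 days ago vs limit 365 → met
5. landfill permit verification 21 days ago vs limit 30 → met
6. weight-scale calibration 401 days ago vs limit 730 → met
7. pollution liability coverage $625,000 ≥ $475,000 → met
8. waste-hauler permit present → met
9. condition 'operates a transfer station' holds; closure/post-closure financial assurance $525,000 ≥ $350,000 → met
10. route audit 41 days ago vs limit 45 → met
11. auto liability coverage $2,025,000 ≥ $1,950,000 → met
Not met: 2, 3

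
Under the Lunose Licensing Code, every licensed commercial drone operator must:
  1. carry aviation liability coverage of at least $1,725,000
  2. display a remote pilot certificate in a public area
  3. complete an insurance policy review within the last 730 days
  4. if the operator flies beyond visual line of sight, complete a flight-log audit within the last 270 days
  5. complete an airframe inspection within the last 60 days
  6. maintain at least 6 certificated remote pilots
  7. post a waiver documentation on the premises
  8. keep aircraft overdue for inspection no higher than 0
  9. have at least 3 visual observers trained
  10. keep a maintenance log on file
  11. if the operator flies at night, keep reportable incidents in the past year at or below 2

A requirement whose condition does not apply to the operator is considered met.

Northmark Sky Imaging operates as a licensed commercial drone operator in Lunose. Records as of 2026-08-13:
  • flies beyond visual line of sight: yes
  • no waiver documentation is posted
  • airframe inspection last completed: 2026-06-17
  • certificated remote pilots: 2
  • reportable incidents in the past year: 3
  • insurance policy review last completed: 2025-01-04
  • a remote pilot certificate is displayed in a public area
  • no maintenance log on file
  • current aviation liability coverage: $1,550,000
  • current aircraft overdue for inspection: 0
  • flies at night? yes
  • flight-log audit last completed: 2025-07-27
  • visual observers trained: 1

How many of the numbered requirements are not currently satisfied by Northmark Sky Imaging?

1. aviation liability coverage $1,550,000 < $1,725,000 → not met
2. remote pilot certificate present → met
3. insurance policy review 586 days ago vs limit 730 → met
4. condition 'flies beyond visual line of sight' holds; flight-log audit 382 days ago vs limit 270 → not met
5. airframe inspection 57 days ago vs limit 60 → met
6. certificated remote pilots 2 < 6 → not met
7. waiver documentation absent → not met
8. aircraft overdue for inspection 0 ≤ 0 → met
9. visual observers trained 1 < 3 → not met
10. maintenance log absent → not met
11. condition 'flies at night' holds; reportable incidents in the past year 3 > 2 → not met
Not met: 7 of 11

7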